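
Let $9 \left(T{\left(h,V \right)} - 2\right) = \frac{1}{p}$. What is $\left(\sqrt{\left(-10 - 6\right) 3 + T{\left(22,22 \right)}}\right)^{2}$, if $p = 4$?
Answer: $- \frac{1655}{36} \approx -45.972$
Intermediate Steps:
$T{\left(h,V \right)} = \frac{73}{36}$ ($T{\left(h,V \right)} = 2 + \frac{1}{9 \cdot 4} = 2 + \frac{1}{9} \cdot \frac{1}{4} = 2 + \frac{1}{36} = \frac{73}{36}$)
$\left(\sqrt{\left(-10 - 6\right) 3 + T{\left(22,22 \right)}}\right)^{2} = \left(\sqrt{\left(-10 - 6\right) 3 + \frac{73}{36}}\right)^{2} = \left(\sqrt{\left(-16\right) 3 + \frac{73}{36}}\right)^{2} = \left(\sqrt{-48 + \frac{73}{36}}\right)^{2} = \left(\sqrt{- \frac{1655}{36}}\right)^{2} = \left(\frac{i \sqrt{1655}}{6}\right)^{2} = - \frac{1655}{36}$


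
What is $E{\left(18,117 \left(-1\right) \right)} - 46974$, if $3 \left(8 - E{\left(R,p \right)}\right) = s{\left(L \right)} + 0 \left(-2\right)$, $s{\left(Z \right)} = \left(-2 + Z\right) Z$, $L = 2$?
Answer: $-46966$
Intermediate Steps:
$s{\left(Z \right)} = Z \left(-2 + Z\right)$
$E{\left(R,p \right)} = 8$ ($E{\left(R,p \right)} = 8 - \frac{2 \left(-2 + 2\right) + 0 \left(-2\right)}{3} = 8 - \frac{2 \cdot 0 + 0}{3} = 8 - \frac{0 + 0}{3} = 8 - 0 = 8 + 0 = 8$)
$E{\left(18,117 \left(-1\right) \right)} - 46974 = 8 - 46974 = -46966$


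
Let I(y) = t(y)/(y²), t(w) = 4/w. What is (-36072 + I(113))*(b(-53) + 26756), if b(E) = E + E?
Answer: -1387084012457000/1442897 ≈ -9.6132e+8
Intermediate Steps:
I(y) = 4/y³ (I(y) = (4/y)/(y²) = (4/y)/y² = 4/y³)
b(E) = 2*E
(-36072 + I(113))*(b(-53) + 26756) = (-36072 + 4/113³)*(2*(-53) + 26756) = (-36072 + 4*(1/1442897))*(-106 + 26756) = (-36072 + 4/1442897)*26650 = -52048180580/1442897*26650 = -1387084012457000/1442897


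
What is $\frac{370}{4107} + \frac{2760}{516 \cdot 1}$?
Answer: $\frac{25960}{4773} \approx 5.4389$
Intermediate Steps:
$\frac{370}{4107} + \frac{2760}{516 \cdot 1} = 370 \cdot \frac{1}{4107} + \frac{2760}{516} = \frac{10}{111} + 2760 \cdot \frac{1}{516} = \frac{10}{111} + \frac{230}{43} = \frac{25960}{4773}$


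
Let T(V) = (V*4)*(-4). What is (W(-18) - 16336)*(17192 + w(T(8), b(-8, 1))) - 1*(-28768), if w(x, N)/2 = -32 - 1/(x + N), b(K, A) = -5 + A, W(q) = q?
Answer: -9242732129/33 ≈ -2.8008e+8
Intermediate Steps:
T(V) = -16*V (T(V) = (4*V)*(-4) = -16*V)
w(x, N) = -64 - 2/(N + x) (w(x, N) = 2*(-32 - 1/(x + N)) = 2*(-32 - 1/(N + x)) = -64 - 2/(N + x))
(W(-18) - 16336)*(17192 + w(T(8), b(-8, 1))) - 1*(-28768) = (-18 - 16336)*(17192 + 2*(-1 - 32*(-5 + 1) - (-512)*8)/((-5 + 1) - 16*8)) - 1*(-28768) = -16354*(17192 + 2*(-1 - 32*(-4) - 32*(-128))/(-4 - 128)) + 28768 = -16354*(17192 + 2*(-1 + 128 + 4096)/(-132)) + 28768 = -16354*(17192 + 2*(-1/132)*4223) + 28768 = -16354*(17192 - 4223/66) + 28768 = -16354*1130449/66 + 28768 = -9243681473/33 + 28768 = -9242732129/33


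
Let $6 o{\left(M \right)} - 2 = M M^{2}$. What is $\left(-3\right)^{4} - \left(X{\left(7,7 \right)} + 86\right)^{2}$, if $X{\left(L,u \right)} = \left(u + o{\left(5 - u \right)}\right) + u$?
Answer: $-9720$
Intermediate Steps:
$o{\left(M \right)} = \frac{1}{3} + \frac{M^{3}}{6}$ ($o{\left(M \right)} = \frac{1}{3} + \frac{M M^{2}}{6} = \frac{1}{3} + \frac{M^{3}}{6}$)
$X{\left(L,u \right)} = \frac{1}{3} + 2 u + \frac{\left(5 - u\right)^{3}}{6}$ ($X{\left(L,u \right)} = \left(u + \left(\frac{1}{3} + \frac{\left(5 - u\right)^{3}}{6}\right)\right) + u = \left(\frac{1}{3} + u + \frac{\left(5 - u\right)^{3}}{6}\right) + u = \frac{1}{3} + 2 u + \frac{\left(5 - u\right)^{3}}{6}$)
$\left(-3\right)^{4} - \left(X{\left(7,7 \right)} + 86\right)^{2} = \left(-3\right)^{4} - \left(\left(\frac{1}{3} + 2 \cdot 7 - \frac{\left(-5 + 7\right)^{3}}{6}\right) + 86\right)^{2} = 81 - \left(\left(\frac{1}{3} + 14 - \frac{2^{3}}{6}\right) + 86\right)^{2} = 81 - \left(\left(\frac{1}{3} + 14 - \frac{4}{3}\right) + 86\right)^{2} = 81 - \left(13 + 86\right)^{2} = 81 - 99^{2} = 81 - 9801 = -9720$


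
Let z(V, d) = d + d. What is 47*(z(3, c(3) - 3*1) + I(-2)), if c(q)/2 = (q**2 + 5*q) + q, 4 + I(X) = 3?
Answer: 4747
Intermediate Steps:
I(X) = -1 (I(X) = -4 + 3 = -1)
c(q) = 2*q**2 + 12*q (c(q) = 2*((q**2 + 5*q) + q) = 2*(q**2 + 6*q) = 2*q**2 + 12*q)
z(V, d) = 2*d
47*(z(3, c(3) - 3*1) + I(-2)) = 47*(2*(2*3*(6 + 3) - 3*1) - 1) = 47*(2*(2*3*9 - 3) - 1) = 47*(2*(54 - 3) - 1) = 47*(2*51 - 1) = 47*(102 - 1) = 47*101 = 4747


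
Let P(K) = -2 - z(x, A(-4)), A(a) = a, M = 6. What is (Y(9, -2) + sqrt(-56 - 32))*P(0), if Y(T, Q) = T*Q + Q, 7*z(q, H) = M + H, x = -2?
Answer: 320/7 - 32*I*sqrt(22)/7 ≈ 45.714 - 21.442*I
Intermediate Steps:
z(q, H) = 6/7 + H/7 (z(q, H) = (6 + H)/7 = 6/7 + H/7)
Y(T, Q) = Q + Q*T (Y(T, Q) = Q*T + Q = Q + Q*T)
P(K) = -16/7 (P(K) = -2 - (6/7 + (1/7)*(-4)) = -2 - (6/7 - 4/7) = -2 - 1*2/7 = -2 - 2/7 = -16/7)
(Y(9, -2) + sqrt(-56 - 32))*P(0) = (-2*(1 + 9) + sqrt(-56 - 32))*(-16/7) = (-2*10 + sqrt(-88))*(-16/7) = (-20 + 2*I*sqrt(22))*(-16/7) = 320/7 - 32*I*sqrt(22)/7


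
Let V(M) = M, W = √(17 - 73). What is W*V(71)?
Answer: 142*I*√14 ≈ 531.32*I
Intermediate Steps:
W = 2*I*√14 (W = √(-56) = 2*I*√14 ≈ 7.4833*I)
W*V(71) = (2*I*√14)*71 = 142*I*√14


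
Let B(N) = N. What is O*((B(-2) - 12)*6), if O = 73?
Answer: -6132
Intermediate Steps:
O*((B(-2) - 12)*6) = 73*((-2 - 12)*6) = 73*(-14*6) = 73*(-84) = -6132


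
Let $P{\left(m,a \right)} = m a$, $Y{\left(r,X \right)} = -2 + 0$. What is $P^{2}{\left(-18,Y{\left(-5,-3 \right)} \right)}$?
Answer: $1296$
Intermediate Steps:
$Y{\left(r,X \right)} = -2$
$P{\left(m,a \right)} = a m$
$P^{2}{\left(-18,Y{\left(-5,-3 \right)} \right)} = \left(\left(-2\right) \left(-18\right)\right)^{2} = 36^{2} = 1296$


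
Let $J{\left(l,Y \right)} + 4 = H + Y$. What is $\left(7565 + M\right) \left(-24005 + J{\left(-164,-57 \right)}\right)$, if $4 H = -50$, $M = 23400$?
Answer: $- \frac{1491181505}{2} \approx -7.4559 \cdot 10^{8}$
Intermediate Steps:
$H = - \frac{25}{2}$ ($H = \frac{1}{4} \left(-50\right) = - \frac{25}{2} \approx -12.5$)
$J{\left(l,Y \right)} = - \frac{33}{2} + Y$ ($J{\left(l,Y \right)} = -4 + \left(- \frac{25}{2} + Y\right) = - \frac{33}{2} + Y$)
$\left(7565 + M\right) \left(-24005 + J{\left(-164,-57 \right)}\right) = \left(7565 + 23400\right) \left(-24005 - \frac{147}{2}\right) = 30965 \left(-24005 - \frac{147}{2}\right) = 30965 \left(- \frac{48157}{2}\right) = - \frac{1491181505}{2}$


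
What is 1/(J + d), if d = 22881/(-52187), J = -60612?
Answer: -52187/3163181325 ≈ -1.6498e-5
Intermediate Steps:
d = -22881/52187 (d = 22881*(-1/52187) = -22881/52187 ≈ -0.43844)
1/(J + d) = 1/(-60612 - 22881/52187) = 1/(-3163181325/52187) = -52187/3163181325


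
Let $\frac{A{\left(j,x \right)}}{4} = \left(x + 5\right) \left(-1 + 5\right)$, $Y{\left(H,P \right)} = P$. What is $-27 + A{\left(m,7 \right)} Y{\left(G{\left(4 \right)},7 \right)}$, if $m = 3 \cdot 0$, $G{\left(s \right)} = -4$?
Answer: $1317$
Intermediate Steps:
$m = 0$
$A{\left(j,x \right)} = 80 + 16 x$ ($A{\left(j,x \right)} = 4 \left(x + 5\right) \left(-1 + 5\right) = 4 \left(5 + x\right) 4 = 4 \left(20 + 4 x\right) = 80 + 16 x$)
$-27 + A{\left(m,7 \right)} Y{\left(G{\left(4 \right)},7 \right)} = -27 + \left(80 + 16 \cdot 7\right) 7 = -27 + \left(80 + 112\right) 7 = -27 + 192 \cdot 7 = -27 + 1344 = 1317$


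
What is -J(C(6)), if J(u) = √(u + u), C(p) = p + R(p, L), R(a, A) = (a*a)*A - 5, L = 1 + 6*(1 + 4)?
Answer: -√2234 ≈ -47.265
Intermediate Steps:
L = 31 (L = 1 + 6*5 = 1 + 30 = 31)
R(a, A) = -5 + A*a² (R(a, A) = a²*A - 5 = A*a² - 5 = -5 + A*a²)
C(p) = -5 + p + 31*p² (C(p) = p + (-5 + 31*p²) = -5 + p + 31*p²)
J(u) = √2*√u (J(u) = √(2*u) = √2*√u)
-J(C(6)) = -√2*√(-5 + 6 + 31*6²) = -√2*√(-5 + 6 + 31*36) = -√2*√(-5 + 6 + 1116) = -√2*√1117 = -√2234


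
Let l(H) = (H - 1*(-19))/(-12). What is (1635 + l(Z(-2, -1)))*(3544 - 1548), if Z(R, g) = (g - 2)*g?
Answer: 9779402/3 ≈ 3.2598e+6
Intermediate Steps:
Z(R, g) = g*(-2 + g) (Z(R, g) = (-2 + g)*g = g*(-2 + g))
l(H) = -19/12 - H/12 (l(H) = (H + 19)*(-1/12) = (19 + H)*(-1/12) = -19/12 - H/12)
(1635 + l(Z(-2, -1)))*(3544 - 1548) = (1635 + (-19/12 - (-1)*(-2 - 1)/12))*(3544 - 1548) = (1635 + (-19/12 - (-1)*(-3)/12))*1996 = (1635 + (-19/12 - 1/12*3))*1996 = (1635 + (-19/12 - ¼))*1996 = (1635 - 11/6)*1996 = (9799/6)*1996 = 9779402/3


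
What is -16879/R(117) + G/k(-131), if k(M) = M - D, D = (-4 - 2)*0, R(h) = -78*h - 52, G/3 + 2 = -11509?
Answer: 319155023/1202318 ≈ 265.45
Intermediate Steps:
G = -34533 (G = -6 + 3*(-11509) = -6 - 34527 = -34533)
R(h) = -52 - 78*h
D = 0 (D = -6*0 = 0)
k(M) = M (k(M) = M - 1*0 = M + 0 = M)
-16879/R(117) + G/k(-131) = -16879/(-52 - 78*117) - 34533/(-131) = -16879/(-52 - 9126) - 34533*(-1/131) = -16879/(-9178) + 34533/131 = -16879*(-1/9178) + 34533/131 = 16879/9178 + 34533/131 = 319155023/1202318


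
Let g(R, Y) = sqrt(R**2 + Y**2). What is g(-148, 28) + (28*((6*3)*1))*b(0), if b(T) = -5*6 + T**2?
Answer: -15120 + 4*sqrt(1418) ≈ -14969.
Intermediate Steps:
b(T) = -30 + T**2
g(-148, 28) + (28*((6*3)*1))*b(0) = sqrt((-148)**2 + 28**2) + (28*((6*3)*1))*(-30 + 0**2) = sqrt(21904 + 784) + (28*(18*1))*(-30 + 0) = sqrt(22688) + (28*18)*(-30) = 4*sqrt(1418) + 504*(-30) = 4*sqrt(1418) - 15120 = -15120 + 4*sqrt(1418)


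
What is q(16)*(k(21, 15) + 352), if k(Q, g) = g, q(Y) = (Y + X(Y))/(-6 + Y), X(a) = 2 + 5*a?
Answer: 17983/5 ≈ 3596.6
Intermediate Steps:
q(Y) = (2 + 6*Y)/(-6 + Y) (q(Y) = (Y + (2 + 5*Y))/(-6 + Y) = (2 + 6*Y)/(-6 + Y))
q(16)*(k(21, 15) + 352) = (2*(1 + 3*16)/(-6 + 16))*(15 + 352) = (2*(1 + 48)/10)*367 = (2*(⅒)*49)*367 = (49/5)*367 = 17983/5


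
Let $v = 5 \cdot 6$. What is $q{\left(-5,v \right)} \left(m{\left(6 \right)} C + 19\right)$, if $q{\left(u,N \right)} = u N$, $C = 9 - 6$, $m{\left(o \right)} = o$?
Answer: $-5550$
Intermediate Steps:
$C = 3$
$v = 30$
$q{\left(u,N \right)} = N u$
$q{\left(-5,v \right)} \left(m{\left(6 \right)} C + 19\right) = 30 \left(-5\right) \left(6 \cdot 3 + 19\right) = - 150 \left(18 + 19\right) = \left(-150\right) 37 = -5550$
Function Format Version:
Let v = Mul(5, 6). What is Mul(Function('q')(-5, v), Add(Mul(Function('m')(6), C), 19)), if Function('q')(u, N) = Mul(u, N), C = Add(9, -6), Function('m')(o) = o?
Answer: -5550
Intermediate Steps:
C = 3
v = 30
Function('q')(u, N) = Mul(N, u)
Mul(Function('q')(-5, v), Add(Mul(Function('m')(6), C), 19)) = Mul(Mul(30, -5), Add(Mul(6, 3), 19)) = Mul(-150, Add(18, 19)) = Mul(-150, 37) = -5550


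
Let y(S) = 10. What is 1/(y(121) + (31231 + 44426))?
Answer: 1/75667 ≈ 1.3216e-5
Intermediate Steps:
1/(y(121) + (31231 + 44426)) = 1/(10 + (31231 + 44426)) = 1/(10 + 75657) = 1/75667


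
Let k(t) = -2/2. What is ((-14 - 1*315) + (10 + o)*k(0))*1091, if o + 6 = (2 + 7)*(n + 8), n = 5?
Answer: -490950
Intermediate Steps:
k(t) = -1 (k(t) = -2*1/2 = -1)
o = 111 (o = -6 + (2 + 7)*(5 + 8) = -6 + 9*13 = -6 + 117 = 111)
((-14 - 1*315) + (10 + o)*k(0))*1091 = ((-14 - 1*315) + (10 + 111)*(-1))*1091 = ((-14 - 315) + 121*(-1))*1091 = (-329 - 121)*1091 = -450*1091 = -490950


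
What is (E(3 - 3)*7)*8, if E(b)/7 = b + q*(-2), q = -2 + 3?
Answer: -784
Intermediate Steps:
q = 1
E(b) = -14 + 7*b (E(b) = 7*(b + 1*(-2)) = 7*(b - 2) = 7*(-2 + b) = -14 + 7*b)
(E(3 - 3)*7)*8 = ((-14 + 7*(3 - 3))*7)*8 = ((-14 + 7*0)*7)*8 = ((-14 + 0)*7)*8 = -14*7*8 = -98*8 = -784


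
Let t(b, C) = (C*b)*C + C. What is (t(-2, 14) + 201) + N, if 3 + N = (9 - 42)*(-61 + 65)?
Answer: -312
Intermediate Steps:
t(b, C) = C + b*C**2 (t(b, C) = b*C**2 + C = C + b*C**2)
N = -135 (N = -3 + (9 - 42)*(-61 + 65) = -3 - 33*4 = -3 - 132 = -135)
(t(-2, 14) + 201) + N = (14*(1 + 14*(-2)) + 201) - 135 = (14*(1 - 28) + 201) - 135 = (14*(-27) + 201) - 135 = (-378 + 201) - 135 = -177 - 135 = -312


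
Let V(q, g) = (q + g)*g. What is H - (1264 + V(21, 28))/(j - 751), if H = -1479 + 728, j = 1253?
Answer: -189819/251 ≈ -756.25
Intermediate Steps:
V(q, g) = g*(g + q) (V(q, g) = (g + q)*g = g*(g + q))
H = -751
H - (1264 + V(21, 28))/(j - 751) = -751 - (1264 + 28*(28 + 21))/(1253 - 751) = -751 - (1264 + 28*49)/502 = -751 - (1264 + 1372)/502 = -751 - 2636/502 = -751 - 1*1318/251 = -751 - 1318/251 = -189819/251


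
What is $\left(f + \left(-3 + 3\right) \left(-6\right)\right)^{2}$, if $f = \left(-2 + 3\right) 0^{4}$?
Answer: $0$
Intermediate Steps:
$f = 0$ ($f = 1 \cdot 0 = 0$)
$\left(f + \left(-3 + 3\right) \left(-6\right)\right)^{2} = \left(0 + \left(-3 + 3\right) \left(-6\right)\right)^{2} = \left(0 + 0 \left(-6\right)\right)^{2} = \left(0 + 0\right)^{2} = 0^{2} = 0$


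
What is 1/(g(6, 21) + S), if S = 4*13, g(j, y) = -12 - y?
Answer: 1/19 ≈ 0.052632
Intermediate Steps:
S = 52
1/(g(6, 21) + S) = 1/((-12 - 1*21) + 52) = 1/((-12 - 21) + 52) = 1/(-33 + 52) = 1/19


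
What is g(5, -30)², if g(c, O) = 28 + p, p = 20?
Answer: 2304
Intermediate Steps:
g(c, O) = 48 (g(c, O) = 28 + 20 = 48)
g(5, -30)² = 48² = 2304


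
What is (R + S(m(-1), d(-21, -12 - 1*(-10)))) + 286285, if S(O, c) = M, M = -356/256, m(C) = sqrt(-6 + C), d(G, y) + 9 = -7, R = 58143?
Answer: 22043303/64 ≈ 3.4443e+5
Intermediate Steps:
d(G, y) = -16 (d(G, y) = -9 - 7 = -16)
M = -89/64 (M = -356*1/256 = -89/64 ≈ -1.3906)
S(O, c) = -89/64
(R + S(m(-1), d(-21, -12 - 1*(-10)))) + 286285 = (58143 - 89/64) + 286285 = 3721063/64 + 286285 = 22043303/64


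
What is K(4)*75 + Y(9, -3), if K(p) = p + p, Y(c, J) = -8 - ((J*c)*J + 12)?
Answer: 499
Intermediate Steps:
Y(c, J) = -20 - c*J**2 (Y(c, J) = -8 - (c*J**2 + 12) = -8 - (12 + c*J**2) = -8 + (-12 - c*J**2) = -20 - c*J**2)
K(p) = 2*p
K(4)*75 + Y(9, -3) = (2*4)*75 + (-20 - 1*9*(-3)**2) = 8*75 + (-20 - 1*9*9) = 600 + (-20 - 81) = 600 - 101 = 499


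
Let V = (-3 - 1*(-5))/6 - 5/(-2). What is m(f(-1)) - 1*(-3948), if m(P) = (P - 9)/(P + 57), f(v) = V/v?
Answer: 1283029/325 ≈ 3947.8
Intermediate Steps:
V = 17/6 (V = (-3 + 5)*(⅙) - 5*(-½) = 2*(⅙) + 5/2 = ⅓ + 5/2 = 17/6 ≈ 2.8333)
f(v) = 17/(6*v)
m(P) = (-9 + P)/(57 + P)
m(f(-1)) - 1*(-3948) = (-9 + (17/6)/(-1))/(57 + (17/6)/(-1)) - 1*(-3948) = (-9 + (17/6)*(-1))/(57 + (17/6)*(-1)) + 3948 = (-9 - 17/6)/(57 - 17/6) + 3948 = -71/6/(325/6) + 3948 = (6/325)*(-71/6) + 3948 = -71/325 + 3948 = 1283029/325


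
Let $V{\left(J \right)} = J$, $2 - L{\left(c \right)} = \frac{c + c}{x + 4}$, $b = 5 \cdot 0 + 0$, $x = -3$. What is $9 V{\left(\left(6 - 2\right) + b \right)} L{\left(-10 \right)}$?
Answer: $792$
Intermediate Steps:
$b = 0$ ($b = 0 + 0 = 0$)
$L{\left(c \right)} = 2 - 2 c$ ($L{\left(c \right)} = 2 - \frac{c + c}{-3 + 4} = 2 - \frac{2 c}{1} = 2 - 2 c 1 = 2 - 2 c$)
$9 V{\left(\left(6 - 2\right) + b \right)} L{\left(-10 \right)} = 9 \left(\left(6 - 2\right) + 0\right) \left(2 - -20\right) = 9 \left(4 + 0\right) \left(2 + 20\right) = 9 \cdot 4 \cdot 22 = 36 \cdot 22 = 792$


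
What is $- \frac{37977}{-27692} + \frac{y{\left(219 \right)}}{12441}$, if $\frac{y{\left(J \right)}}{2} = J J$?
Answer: $\frac{1042914627}{114838724} \approx 9.0816$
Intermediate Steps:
$y{\left(J \right)} = 2 J^{2}$ ($y{\left(J \right)} = 2 J J = 2 J^{2}$)
$- \frac{37977}{-27692} + \frac{y{\left(219 \right)}}{12441} = - \frac{37977}{-27692} + \frac{2 \cdot 219^{2}}{12441} = \left(-37977\right) \left(- \frac{1}{27692}\right) + 2 \cdot 47961 \cdot \frac{1}{12441} = \frac{37977}{27692} + 95922 \cdot \frac{1}{12441} = \frac{37977}{27692} + \frac{31974}{4147} = \frac{1042914627}{114838724}$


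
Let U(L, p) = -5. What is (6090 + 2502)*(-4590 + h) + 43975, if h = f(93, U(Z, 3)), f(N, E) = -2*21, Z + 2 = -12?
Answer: -39754169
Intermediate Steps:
Z = -14 (Z = -2 - 12 = -14)
f(N, E) = -42
h = -42
(6090 + 2502)*(-4590 + h) + 43975 = (6090 + 2502)*(-4590 - 42) + 43975 = 8592*(-4632) + 43975 = -39798144 + 43975 = -39754169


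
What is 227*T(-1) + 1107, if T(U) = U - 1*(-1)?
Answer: 1107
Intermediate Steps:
T(U) = 1 + U (T(U) = U + 1 = 1 + U)
227*T(-1) + 1107 = 227*(1 - 1) + 1107 = 227*0 + 1107 = 0 + 1107 = 1107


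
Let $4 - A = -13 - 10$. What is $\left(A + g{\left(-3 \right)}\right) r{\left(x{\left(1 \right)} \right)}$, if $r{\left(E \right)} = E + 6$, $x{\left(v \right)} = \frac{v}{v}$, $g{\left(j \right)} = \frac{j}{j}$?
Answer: $196$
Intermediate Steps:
$A = 27$ ($A = 4 - \left(-13 - 10\right) = 4 - -23 = 4 + 23 = 27$)
$g{\left(j \right)} = 1$
$x{\left(v \right)} = 1$
$r{\left(E \right)} = 6 + E$
$\left(A + g{\left(-3 \right)}\right) r{\left(x{\left(1 \right)} \right)} = \left(27 + 1\right) \left(6 + 1\right) = 28 \cdot 7 = 196$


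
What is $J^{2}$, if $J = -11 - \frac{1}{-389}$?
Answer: $\frac{18301284}{151321} \approx 120.94$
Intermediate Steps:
$J = - \frac{4278}{389}$ ($J = -11 - - \frac{1}{389} = -11 + \frac{1}{389} = - \frac{4278}{389} \approx -10.997$)
$J^{2} = \left(- \frac{4278}{389}\right)^{2} = \frac{18301284}{151321}$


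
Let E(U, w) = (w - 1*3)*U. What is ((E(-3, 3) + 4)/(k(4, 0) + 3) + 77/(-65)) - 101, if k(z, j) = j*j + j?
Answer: -19666/195 ≈ -100.85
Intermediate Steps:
E(U, w) = U*(-3 + w) (E(U, w) = (w - 3)*U = (-3 + w)*U = U*(-3 + w))
k(z, j) = j + j² (k(z, j) = j² + j = j + j²)
((E(-3, 3) + 4)/(k(4, 0) + 3) + 77/(-65)) - 101 = ((-3*(-3 + 3) + 4)/(0*(1 + 0) + 3) + 77/(-65)) - 101 = ((-3*0 + 4)/(0*1 + 3) + 77*(-1/65)) - 101 = ((0 + 4)/(0 + 3) - 77/65) - 101 = (4/3 - 77/65) - 101 = 29/195 - 101 = -19666/195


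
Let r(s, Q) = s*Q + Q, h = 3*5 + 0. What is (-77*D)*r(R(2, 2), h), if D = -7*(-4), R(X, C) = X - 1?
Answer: -64680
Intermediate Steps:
R(X, C) = -1 + X
h = 15 (h = 15 + 0 = 15)
r(s, Q) = Q + Q*s (r(s, Q) = Q*s + Q = Q + Q*s)
D = 28
(-77*D)*r(R(2, 2), h) = (-77*28)*(15*(1 + (-1 + 2))) = -32340*(1 + 1) = -32340*2 = -2156*30 = -64680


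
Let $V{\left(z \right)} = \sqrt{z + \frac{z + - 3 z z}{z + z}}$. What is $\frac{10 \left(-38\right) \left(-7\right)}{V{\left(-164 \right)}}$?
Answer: $\frac{532 \sqrt{330}}{33} \approx 292.86$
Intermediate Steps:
$V{\left(z \right)} = \sqrt{z + \frac{z - 3 z^{2}}{2 z}}$
$\frac{10 \left(-38\right) \left(-7\right)}{V{\left(-164 \right)}} = \frac{10 \left(-38\right) \left(-7\right)}{\frac{1}{2} \sqrt{2 - -328}} = \frac{\left(-380\right) \left(-7\right)}{\frac{1}{2} \sqrt{2 + 328}} = \frac{2660}{\frac{1}{2} \sqrt{330}} = 2660 \frac{\sqrt{330}}{165} = \frac{532 \sqrt{330}}{33}$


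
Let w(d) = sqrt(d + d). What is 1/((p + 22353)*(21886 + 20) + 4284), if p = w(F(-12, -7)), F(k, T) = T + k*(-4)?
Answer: 27203839/13320877227995214 - 1217*sqrt(82)/13320877227995214 ≈ 2.0414e-9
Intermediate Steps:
F(k, T) = T - 4*k
w(d) = sqrt(2)*sqrt(d) (w(d) = sqrt(2*d) = sqrt(2)*sqrt(d))
p = sqrt(82) (p = sqrt(2)*sqrt(-7 - 4*(-12)) = sqrt(2)*sqrt(-7 + 48) = sqrt(2)*sqrt(41) = sqrt(82) ≈ 9.0554)
1/((p + 22353)*(21886 + 20) + 4284) = 1/((sqrt(82) + 22353)*(21886 + 20) + 4284) = 1/((22353 + sqrt(82))*21906 + 4284) = 1/((489664818 + 21906*sqrt(82)) + 4284) = 1/(489669102 + 21906*sqrt(82))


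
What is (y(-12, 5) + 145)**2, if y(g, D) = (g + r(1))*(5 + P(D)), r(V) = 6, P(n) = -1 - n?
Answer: 22801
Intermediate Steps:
y(g, D) = (4 - D)*(6 + g) (y(g, D) = (g + 6)*(5 + (-1 - D)) = (6 + g)*(4 - D) = (4 - D)*(6 + g))
(y(-12, 5) + 145)**2 = ((24 - 6*5 + 4*(-12) - 1*5*(-12)) + 145)**2 = ((24 - 30 - 48 + 60) + 145)**2 = (6 + 145)**2 = 151**2 = 22801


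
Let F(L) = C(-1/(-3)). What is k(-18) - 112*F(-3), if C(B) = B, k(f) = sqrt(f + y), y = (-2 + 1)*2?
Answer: -112/3 + 2*I*sqrt(5) ≈ -37.333 + 4.4721*I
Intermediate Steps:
y = -2 (y = -1*2 = -2)
k(f) = sqrt(-2 + f) (k(f) = sqrt(f - 2) = sqrt(-2 + f))
F(L) = 1/3 (F(L) = -1/(-3) = -1*(-1/3) = 1/3)
k(-18) - 112*F(-3) = sqrt(-2 - 18) - 112*1/3 = sqrt(-20) - 112/3 = 2*I*sqrt(5) - 112/3 = -112/3 + 2*I*sqrt(5)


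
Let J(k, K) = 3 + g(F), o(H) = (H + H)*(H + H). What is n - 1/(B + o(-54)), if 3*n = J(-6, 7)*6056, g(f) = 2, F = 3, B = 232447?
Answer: 7391681077/732333 ≈ 10093.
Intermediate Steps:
o(H) = 4*H² (o(H) = (2*H)*(2*H) = 4*H²)
J(k, K) = 5 (J(k, K) = 3 + 2 = 5)
n = 30280/3 (n = (5*6056)/3 = (⅓)*30280 = 30280/3 ≈ 10093.)
n - 1/(B + o(-54)) = 30280/3 - 1/(232447 + 4*(-54)²) = 30280/3 - 1/(232447 + 4*2916) = 30280/3 - 1/(232447 + 11664) = 30280/3 - 1/244111 = 7391681077/732333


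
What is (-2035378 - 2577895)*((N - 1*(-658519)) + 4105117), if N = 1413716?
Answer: -28497811193096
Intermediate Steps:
(-2035378 - 2577895)*((N - 1*(-658519)) + 4105117) = (-2035378 - 2577895)*((1413716 - 1*(-658519)) + 4105117) = -4613273*((1413716 + 658519) + 4105117) = -4613273*(2072235 + 4105117) = -4613273*6177352 = -28497811193096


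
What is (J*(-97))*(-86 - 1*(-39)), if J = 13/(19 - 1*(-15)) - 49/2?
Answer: -1869190/17 ≈ -1.0995e+5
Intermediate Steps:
J = -410/17 (J = 13/(19 + 15) - 49*1/2 = 13/34 - 49/2 = -410/17 ≈ -24.118)
(J*(-97))*(-86 - 1*(-39)) = (-410/17*(-97))*(-86 - 1*(-39)) = 39770*(-86 + 39)/17 = (39770/17)*(-47) = -1869190/17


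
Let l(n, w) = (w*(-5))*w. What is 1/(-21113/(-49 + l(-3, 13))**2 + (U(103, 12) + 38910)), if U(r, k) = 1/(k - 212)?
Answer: 39961800/1554912382541 ≈ 2.5700e-5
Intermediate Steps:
l(n, w) = -5*w**2 (l(n, w) = (-5*w)*w = -5*w**2)
U(r, k) = 1/(-212 + k)
1/(-21113/(-49 + l(-3, 13))**2 + (U(103, 12) + 38910)) = 1/(-21113/(-49 - 5*13**2)**2 + (1/(-212 + 12) + 38910)) = 1/(-21113/(-49 - 5*169)**2 + (1/(-200) + 38910)) = 1/(-21113/(-49 - 845)**2 + (-1/200 + 38910)) = 1/(-21113/((-894)**2) + 7781999/200) = 1/(-21113/799236 + 7781999/200) = 1/(1554912382541/39961800) = 39961800/1554912382541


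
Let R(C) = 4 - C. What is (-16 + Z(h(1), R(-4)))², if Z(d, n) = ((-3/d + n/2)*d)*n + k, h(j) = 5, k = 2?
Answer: 14884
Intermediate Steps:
Z(d, n) = 2 + d*n*(n/2 - 3/d) (Z(d, n) = ((-3/d + n/2)*d)*n + 2 = ((n/2 - 3/d)*d)*n + 2 = (d*(n/2 - 3/d))*n + 2 = d*n*(n/2 - 3/d) + 2 = 2 + d*n*(n/2 - 3/d))
(-16 + Z(h(1), R(-4)))² = (-16 + (2 - 3*(4 - 1*(-4)) + (½)*5*(4 - 1*(-4))²))² = (-16 + (2 - 3*(4 + 4) + (½)*5*(4 + 4)²))² = (-16 + (2 - 3*8 + (½)*5*8²))² = (-16 + (2 - 24 + (½)*5*64))² = (-16 + (2 - 24 + 160))² = (-16 + 138)² = 122² = 14884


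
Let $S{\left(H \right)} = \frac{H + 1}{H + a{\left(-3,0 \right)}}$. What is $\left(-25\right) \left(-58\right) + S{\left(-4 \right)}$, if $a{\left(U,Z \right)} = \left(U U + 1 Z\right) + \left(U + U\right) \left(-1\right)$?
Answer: $\frac{15947}{11} \approx 1449.7$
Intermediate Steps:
$a{\left(U,Z \right)} = Z + U^{2} - 2 U$ ($a{\left(U,Z \right)} = \left(U^{2} + Z\right) + 2 U \left(-1\right) = \left(Z + U^{2}\right) - 2 U = Z + U^{2} - 2 U$)
$S{\left(H \right)} = \frac{1 + H}{15 + H}$ ($S{\left(H \right)} = \frac{H + 1}{H + \left(0 + \left(-3\right)^{2} - -6\right)} = \frac{1 + H}{H + \left(0 + 9 + 6\right)} = \frac{1 + H}{H + 15} = \frac{1 + H}{15 + H}$)
$\left(-25\right) \left(-58\right) + S{\left(-4 \right)} = \left(-25\right) \left(-58\right) + \frac{1 - 4}{15 - 4} = 1450 + \frac{1}{11} \left(-3\right) = 1450 - \frac{3}{11} = \frac{15947}{11}$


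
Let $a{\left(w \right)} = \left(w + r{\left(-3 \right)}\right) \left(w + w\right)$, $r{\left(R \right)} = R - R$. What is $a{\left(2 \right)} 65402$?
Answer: $523216$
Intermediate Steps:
$r{\left(R \right)} = 0$
$a{\left(w \right)} = 2 w^{2}$ ($a{\left(w \right)} = \left(w + 0\right) \left(w + w\right) = w 2 w = 2 w^{2}$)
$a{\left(2 \right)} 65402 = 2 \cdot 2^{2} \cdot 65402 = 2 \cdot 4 \cdot 65402 = 8 \cdot 65402 = 523216$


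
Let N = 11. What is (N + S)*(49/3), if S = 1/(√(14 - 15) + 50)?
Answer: 450163/2501 - 49*I/7503 ≈ 179.99 - 0.0065307*I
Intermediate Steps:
S = (50 - I)/2501 (S = 1/(√(-1) + 50) = 1/(I + 50) = 1/(50 + I) = (50 - I)/2501 ≈ 0.019992 - 0.00039984*I)
(N + S)*(49/3) = (11 + (50/2501 - I/2501))*(49/3) = (27561/2501 - I/2501)*(49*(⅓)) = (27561/2501 - I/2501)*(49/3) = 450163/2501 - 49*I/7503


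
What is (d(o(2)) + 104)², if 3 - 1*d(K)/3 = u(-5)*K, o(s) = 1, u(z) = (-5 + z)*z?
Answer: 1369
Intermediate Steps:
u(z) = z*(-5 + z)
d(K) = 9 - 150*K (d(K) = 9 - 3*(-5*(-5 - 5))*K = 9 - 3*(-5*(-10))*K = 9 - 150*K)
(d(o(2)) + 104)² = ((9 - 150*1) + 104)² = ((9 - 150) + 104)² = (-141 + 104)² = (-37)² = 1369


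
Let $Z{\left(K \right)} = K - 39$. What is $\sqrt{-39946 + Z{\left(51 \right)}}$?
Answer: $i \sqrt{39934} \approx 199.83 i$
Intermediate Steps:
$Z{\left(K \right)} = -39 + K$
$\sqrt{-39946 + Z{\left(51 \right)}} = \sqrt{-39946 + \left(-39 + 51\right)} = \sqrt{-39946 + 12} = \sqrt{-39934} = i \sqrt{39934}$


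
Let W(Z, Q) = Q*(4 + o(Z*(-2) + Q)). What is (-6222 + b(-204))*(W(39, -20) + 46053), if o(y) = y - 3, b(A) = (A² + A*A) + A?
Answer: 3686150358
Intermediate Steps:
b(A) = A + 2*A² (b(A) = (A² + A²) + A = 2*A² + A = A + 2*A²)
o(y) = -3 + y
W(Z, Q) = Q*(1 + Q - 2*Z) (W(Z, Q) = Q*(4 + (-3 + (Z*(-2) + Q))) = Q*(4 + (-3 + (-2*Z + Q))) = Q*(4 + (-3 + (Q - 2*Z))) = Q*(4 + (-3 + Q - 2*Z)) = Q*(1 + Q - 2*Z))
(-6222 + b(-204))*(W(39, -20) + 46053) = (-6222 - 204*(1 + 2*(-204)))*(-20*(1 - 20 - 2*39) + 46053) = (-6222 - 204*(1 - 408))*(-20*(1 - 20 - 78) + 46053) = (-6222 - 204*(-407))*(-20*(-97) + 46053) = (-6222 + 83028)*(1940 + 46053) = 76806*47993 = 3686150358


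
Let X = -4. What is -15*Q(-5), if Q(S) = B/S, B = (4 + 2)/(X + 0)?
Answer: -9/2 ≈ -4.5000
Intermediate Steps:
B = -3/2 (B = (4 + 2)/(-4 + 0) = 6/(-4) = 6*(-¼) = -3/2 ≈ -1.5000)
Q(S) = -3/(2*S)
-15*Q(-5) = -(-45)/(2*(-5)) = -(-45)*(-1)/(2*5) = -15*3/10 = -9/2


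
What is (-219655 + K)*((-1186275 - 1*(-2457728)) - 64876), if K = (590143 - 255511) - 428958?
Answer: -378842253037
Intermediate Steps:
K = -94326 (K = 334632 - 428958 = -94326)
(-219655 + K)*((-1186275 - 1*(-2457728)) - 64876) = (-219655 - 94326)*((-1186275 - 1*(-2457728)) - 64876) = -313981*((-1186275 + 2457728) - 64876) = -313981*(1271453 - 64876) = -313981*1206577 = -378842253037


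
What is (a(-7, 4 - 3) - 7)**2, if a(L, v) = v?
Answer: 36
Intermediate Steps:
(a(-7, 4 - 3) - 7)**2 = ((4 - 3) - 7)**2 = (1 - 7)**2 = (-6)**2 = 36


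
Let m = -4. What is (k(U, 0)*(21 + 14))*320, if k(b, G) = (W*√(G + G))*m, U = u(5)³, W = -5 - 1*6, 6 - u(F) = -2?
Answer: 0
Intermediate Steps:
u(F) = 8 (u(F) = 6 - 1*(-2) = 6 + 2 = 8)
W = -11 (W = -5 - 6 = -11)
U = 512 (U = 8³ = 512)
k(b, G) = 44*√2*√G (k(b, G) = -11*√(G + G)*(-4) = -11*√2*√G*(-4) = 44*√2*√G)
(k(U, 0)*(21 + 14))*320 = ((44*√2*√0)*(21 + 14))*320 = ((44*√2*0)*35)*320 = (0*35)*320 = 0*320 = 0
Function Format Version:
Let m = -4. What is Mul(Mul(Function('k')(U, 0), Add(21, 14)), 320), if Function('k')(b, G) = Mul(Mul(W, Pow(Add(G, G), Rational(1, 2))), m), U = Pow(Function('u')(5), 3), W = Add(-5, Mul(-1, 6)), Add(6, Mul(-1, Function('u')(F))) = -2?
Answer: 0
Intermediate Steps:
Function('u')(F) = 8 (Function('u')(F) = Add(6, Mul(-1, -2)) = Add(6, 2) = 8)
W = -11 (W = Add(-5, -6) = -11)
U = 512 (U = Pow(8, 3) = 512)
Function('k')(b, G) = Mul(44, Pow(2, Rational(1, 2)), Pow(G, Rational(1, 2))) (Function('k')(b, G) = Mul(Mul(-11, Pow(Add(G, G), Rational(1, 2))), -4) = Mul(Mul(-11, Pow(Mul(2, G), Rational(1, 2))), -4) = Mul(Mul(-11, Mul(Pow(2, Rational(1, 2)), Pow(G, Rational(1, 2)))), -4) = Mul(Mul(-11, Pow(2, Rational(1, 2)), Pow(G, Rational(1, 2))), -4) = Mul(44, Pow(2, Rational(1, 2)), Pow(G, Rational(1, 2))))
Mul(Mul(Function('k')(U, 0), Add(21, 14)), 320) = Mul(Mul(Mul(44, Pow(2, Rational(1, 2)), Pow(0, Rational(1, 2))), Add(21, 14)), 320) = Mul(Mul(Mul(44, Pow(2, Rational(1, 2)), 0), 35), 320) = Mul(Mul(0, 35), 320) = Mul(0, 320) = 0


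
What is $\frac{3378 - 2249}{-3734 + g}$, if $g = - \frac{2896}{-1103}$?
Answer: $- \frac{1245287}{4115706} \approx -0.30257$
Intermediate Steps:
$g = \frac{2896}{1103}$ ($g = \left(-2896\right) \left(- \frac{1}{1103}\right) = \frac{2896}{1103} \approx 2.6256$)
$\frac{3378 - 2249}{-3734 + g} = \frac{3378 - 2249}{-3734 + \frac{2896}{1103}} = \frac{1129}{- \frac{4115706}{1103}} = 1129 \left(- \frac{1103}{4115706}\right) = - \frac{1245287}{4115706}$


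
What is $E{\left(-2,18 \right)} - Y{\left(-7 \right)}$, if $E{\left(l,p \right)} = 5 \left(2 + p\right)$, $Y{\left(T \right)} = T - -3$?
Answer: $104$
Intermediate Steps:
$Y{\left(T \right)} = 3 + T$ ($Y{\left(T \right)} = T + 3 = 3 + T$)
$E{\left(l,p \right)} = 10 + 5 p$
$E{\left(-2,18 \right)} - Y{\left(-7 \right)} = \left(10 + 5 \cdot 18\right) - \left(3 - 7\right) = \left(10 + 90\right) - -4 = 100 + 4 = 104$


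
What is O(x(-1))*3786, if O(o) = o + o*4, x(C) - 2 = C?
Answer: 18930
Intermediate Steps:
x(C) = 2 + C
O(o) = 5*o (O(o) = o + 4*o = 5*o)
O(x(-1))*3786 = (5*(2 - 1))*3786 = (5*1)*3786 = 5*3786 = 18930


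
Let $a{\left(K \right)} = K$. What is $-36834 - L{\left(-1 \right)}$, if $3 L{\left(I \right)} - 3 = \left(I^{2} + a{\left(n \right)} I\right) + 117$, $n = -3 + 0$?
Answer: $- \frac{110626}{3} \approx -36875.0$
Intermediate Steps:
$n = -3$
$L{\left(I \right)} = 40 - I + \frac{I^{2}}{3}$ ($L{\left(I \right)} = 1 + \frac{\left(I^{2} - 3 I\right) + 117}{3} = 1 + \frac{117 + I^{2} - 3 I}{3} = 1 + \left(39 - I + \frac{I^{2}}{3}\right) = 40 - I + \frac{I^{2}}{3}$)
$-36834 - L{\left(-1 \right)} = -36834 - \left(40 - -1 + \frac{\left(-1\right)^{2}}{3}\right) = -36834 - \left(40 + 1 + \frac{1}{3} \cdot 1\right) = -36834 - \left(40 + 1 + \frac{1}{3}\right) = -36834 - \frac{124}{3} = - \frac{110626}{3}$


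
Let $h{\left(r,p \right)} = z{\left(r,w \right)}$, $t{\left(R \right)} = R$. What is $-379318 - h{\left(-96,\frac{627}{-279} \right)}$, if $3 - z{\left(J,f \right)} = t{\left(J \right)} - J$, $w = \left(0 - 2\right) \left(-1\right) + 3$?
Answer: $-379321$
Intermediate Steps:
$w = 5$ ($w = \left(0 - 2\right) \left(-1\right) + 3 = \left(-2\right) \left(-1\right) + 3 = 2 + 3 = 5$)
$z{\left(J,f \right)} = 3$ ($z{\left(J,f \right)} = 3 - \left(J - J\right) = 3 - 0 = 3 + 0 = 3$)
$h{\left(r,p \right)} = 3$
$-379318 - h{\left(-96,\frac{627}{-279} \right)} = -379318 - 3 = -379321$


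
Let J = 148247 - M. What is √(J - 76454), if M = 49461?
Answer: 2*√5583 ≈ 149.44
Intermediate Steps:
J = 98786 (J = 148247 - 1*49461 = 148247 - 49461 = 98786)
√(J - 76454) = √(98786 - 76454) = √22332 = 2*√5583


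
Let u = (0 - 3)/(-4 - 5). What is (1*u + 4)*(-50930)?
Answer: -662090/3 ≈ -2.2070e+5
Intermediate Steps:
u = ⅓ (u = -3/(-9) = -3*(-⅑) = ⅓ ≈ 0.33333)
(1*u + 4)*(-50930) = (1*(⅓) + 4)*(-50930) = (⅓ + 4)*(-50930) = (13/3)*(-50930) = -662090/3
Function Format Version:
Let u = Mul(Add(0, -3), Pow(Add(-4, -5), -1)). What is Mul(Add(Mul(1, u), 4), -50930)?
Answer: Rational(-662090, 3) ≈ -2.2070e+5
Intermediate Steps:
u = Rational(1, 3) (u = Mul(-3, Pow(-9, -1)) = Mul(-3, Rational(-1, 9)) = Rational(1, 3) ≈ 0.33333)
Mul(Add(Mul(1, u), 4), -50930) = Mul(Add(Mul(1, Rational(1, 3)), 4), -50930) = Mul(Add(Rational(1, 3), 4), -50930) = Mul(Rational(13, 3), -50930) = Rational(-662090, 3)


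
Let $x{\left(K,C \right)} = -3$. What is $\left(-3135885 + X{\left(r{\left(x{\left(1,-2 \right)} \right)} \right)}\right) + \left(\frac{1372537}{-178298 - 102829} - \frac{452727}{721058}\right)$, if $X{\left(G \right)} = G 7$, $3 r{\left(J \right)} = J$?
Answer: $- \frac{635674248134127947}{202708872366} \approx -3.1359 \cdot 10^{6}$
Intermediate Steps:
$r{\left(J \right)} = \frac{J}{3}$
$X{\left(G \right)} = 7 G$
$\left(-3135885 + X{\left(r{\left(x{\left(1,-2 \right)} \right)} \right)}\right) + \left(\frac{1372537}{-178298 - 102829} - \frac{452727}{721058}\right) = \left(-3135885 + 7 \cdot \frac{1}{3} \left(-3\right)\right) + \left(\frac{1372537}{-178298 - 102829} - \frac{452727}{721058}\right) = \left(-3135885 + 7 \left(-1\right)\right) + \left(\frac{1372537}{-178298 - 102829} - \frac{452727}{721058}\right) = \left(-3135885 - 7\right) + \left(\frac{1372537}{-281127} - \frac{452727}{721058}\right) = -3135892 + \left(1372537 \left(- \frac{1}{281127}\right) - \frac{452727}{721058}\right) = -3135892 - \frac{1116952567475}{202708872366} = - \frac{635674248134127947}{202708872366}$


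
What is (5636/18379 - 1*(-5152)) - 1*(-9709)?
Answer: 273135955/18379 ≈ 14861.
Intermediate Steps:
(5636/18379 - 1*(-5152)) - 1*(-9709) = (5636*(1/18379) + 5152) + 9709 = (5636/18379 + 5152) + 9709 = 94694244/18379 + 9709 = 273135955/18379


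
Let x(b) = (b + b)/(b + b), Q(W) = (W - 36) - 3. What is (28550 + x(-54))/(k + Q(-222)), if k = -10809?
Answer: -9517/3690 ≈ -2.5791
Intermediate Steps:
Q(W) = -39 + W (Q(W) = (-36 + W) - 3 = -39 + W)
x(b) = 1 (x(b) = (2*b)/((2*b)) = (2*b)*(1/(2*b)) = 1)
(28550 + x(-54))/(k + Q(-222)) = (28550 + 1)/(-10809 + (-39 - 222)) = 28551/(-10809 - 261) = 28551/(-11070) = 28551*(-1/11070) = -9517/3690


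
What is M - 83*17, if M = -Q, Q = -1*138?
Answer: -1273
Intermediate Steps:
Q = -138
M = 138 (M = -1*(-138) = 138)
M - 83*17 = 138 - 83*17 = 138 - 1411 = -1273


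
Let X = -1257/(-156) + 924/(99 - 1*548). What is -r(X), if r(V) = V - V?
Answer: 0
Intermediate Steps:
X = 140083/23348 (X = -1257*(-1/156) + 924/(99 - 548) = 419/52 + 924/(-449) = 419/52 + 924*(-1/449) = 419/52 - 924/449 = 140083/23348 ≈ 5.9998)
r(V) = 0
-r(X) = -1*0 = 0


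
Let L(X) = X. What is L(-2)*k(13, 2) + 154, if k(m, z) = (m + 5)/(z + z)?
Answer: 145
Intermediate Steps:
k(m, z) = (5 + m)/(2*z) (k(m, z) = (5 + m)/((2*z)) = (5 + m)*(1/(2*z)) = (5 + m)/(2*z))
L(-2)*k(13, 2) + 154 = -(5 + 13)/2 + 154 = -18/2 + 154 = -2*9/2 + 154 = -9 + 154 = 145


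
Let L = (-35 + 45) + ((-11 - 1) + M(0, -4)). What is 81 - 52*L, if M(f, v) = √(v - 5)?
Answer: 185 - 156*I ≈ 185.0 - 156.0*I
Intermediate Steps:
M(f, v) = √(-5 + v)
L = -2 + 3*I (L = (-35 + 45) + ((-11 - 1) + √(-5 - 4)) = 10 + (-12 + √(-9)) = 10 + (-12 + 3*I) = -2 + 3*I ≈ -2.0 + 3.0*I)
81 - 52*L = 81 - 52*(-2 + 3*I) = 81 + (104 - 156*I) = 185 - 156*I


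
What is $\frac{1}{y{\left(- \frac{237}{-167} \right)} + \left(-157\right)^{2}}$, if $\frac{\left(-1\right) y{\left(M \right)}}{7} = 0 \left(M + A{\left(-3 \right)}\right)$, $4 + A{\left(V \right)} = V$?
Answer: $\frac{1}{24649} \approx 4.057 \cdot 10^{-5}$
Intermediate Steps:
$A{\left(V \right)} = -4 + V$
$y{\left(M \right)} = 0$ ($y{\left(M \right)} = - 7 \cdot 0 \left(M - 7\right) = - 7 \cdot 0 \left(-7 + M\right) = \left(-7\right) 0 = 0$)
$\frac{1}{y{\left(- \frac{237}{-167} \right)} + \left(-157\right)^{2}} = \frac{1}{0 + \left(-157\right)^{2}} = \frac{1}{0 + 24649} = \frac{1}{24649}$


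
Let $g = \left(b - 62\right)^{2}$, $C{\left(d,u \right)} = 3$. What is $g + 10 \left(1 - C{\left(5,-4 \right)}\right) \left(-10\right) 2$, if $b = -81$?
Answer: $20849$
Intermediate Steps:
$g = 20449$ ($g = \left(-81 - 62\right)^{2} = \left(-143\right)^{2} = 20449$)
$g + 10 \left(1 - C{\left(5,-4 \right)}\right) \left(-10\right) 2 = 20449 + 10 \left(1 - 3\right) \left(-10\right) 2 = 20449 + 10 \left(-2\right) \left(-10\right) 2 = 20449 + 10 \cdot 20 \cdot 2 = 20449 + 10 \cdot 40 = 20449 + 400 = 20849$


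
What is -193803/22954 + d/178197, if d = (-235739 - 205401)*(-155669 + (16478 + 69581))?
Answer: 704831282338409/4090333938 ≈ 1.7232e+5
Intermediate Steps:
d = 30707755400 (d = -441140*(-155669 + 86059) = -441140*(-69610) = 30707755400)
-193803/22954 + d/178197 = -193803/22954 + 30707755400/178197 = 704831282338409/4090333938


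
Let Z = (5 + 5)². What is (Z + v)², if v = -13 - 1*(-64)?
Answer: 22801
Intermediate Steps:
v = 51 (v = -13 + 64 = 51)
Z = 100 (Z = 10² = 100)
(Z + v)² = (100 + 51)² = 151² = 22801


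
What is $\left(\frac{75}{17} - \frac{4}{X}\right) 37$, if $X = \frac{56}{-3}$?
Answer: $\frac{40737}{238} \approx 171.16$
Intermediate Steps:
$X = - \frac{56}{3}$ ($X = 56 \left(- \frac{1}{3}\right) = - \frac{56}{3} \approx -18.667$)
$\left(\frac{75}{17} - \frac{4}{X}\right) 37 = \left(\frac{75}{17} - \frac{4}{- \frac{56}{3}}\right) 37 = \left(75 \cdot \frac{1}{17} - - \frac{3}{14}\right) 37 = \left(\frac{75}{17} + \frac{3}{14}\right) 37 = \frac{1101}{238} \cdot 37 = \frac{40737}{238}$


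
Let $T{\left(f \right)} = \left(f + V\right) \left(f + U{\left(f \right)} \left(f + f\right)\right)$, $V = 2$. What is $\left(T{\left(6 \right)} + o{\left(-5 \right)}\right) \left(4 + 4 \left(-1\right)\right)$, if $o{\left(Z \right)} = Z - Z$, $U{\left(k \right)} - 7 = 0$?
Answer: $0$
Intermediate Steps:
$U{\left(k \right)} = 7$ ($U{\left(k \right)} = 7 + 0 = 7$)
$o{\left(Z \right)} = 0$
$T{\left(f \right)} = 15 f \left(2 + f\right)$ ($T{\left(f \right)} = \left(f + 2\right) \left(f + 7 \left(f + f\right)\right) = \left(2 + f\right) \left(f + 7 \cdot 2 f\right) = \left(2 + f\right) \left(f + 14 f\right) = \left(2 + f\right) 15 f = 15 f \left(2 + f\right)$)
$\left(T{\left(6 \right)} + o{\left(-5 \right)}\right) \left(4 + 4 \left(-1\right)\right) = \left(15 \cdot 6 \left(2 + 6\right) + 0\right) \left(4 + 4 \left(-1\right)\right) = \left(15 \cdot 6 \cdot 8 + 0\right) \left(4 - 4\right) = \left(720 + 0\right) 0 = 720 \cdot 0 = 0$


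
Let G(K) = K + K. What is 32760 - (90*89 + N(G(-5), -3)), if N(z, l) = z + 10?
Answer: 24750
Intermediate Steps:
G(K) = 2*K
N(z, l) = 10 + z
32760 - (90*89 + N(G(-5), -3)) = 32760 - (90*89 + (10 + 2*(-5))) = 32760 - (8010 + (10 - 10)) = 32760 - (8010 + 0) = 32760 - 1*8010 = 32760 - 8010 = 24750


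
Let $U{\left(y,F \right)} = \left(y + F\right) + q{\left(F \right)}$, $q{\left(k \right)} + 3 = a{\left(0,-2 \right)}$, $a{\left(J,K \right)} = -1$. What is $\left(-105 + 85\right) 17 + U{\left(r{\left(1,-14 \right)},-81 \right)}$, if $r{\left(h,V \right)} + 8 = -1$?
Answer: $-434$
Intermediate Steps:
$r{\left(h,V \right)} = -9$ ($r{\left(h,V \right)} = -8 - 1 = -9$)
$q{\left(k \right)} = -4$ ($q{\left(k \right)} = -3 - 1 = -4$)
$U{\left(y,F \right)} = -4 + F + y$ ($U{\left(y,F \right)} = \left(y + F\right) - 4 = \left(F + y\right) - 4 = -4 + F + y$)
$\left(-105 + 85\right) 17 + U{\left(r{\left(1,-14 \right)},-81 \right)} = \left(-105 + 85\right) 17 - 94 = \left(-20\right) 17 - 94 = -340 - 94 = -434$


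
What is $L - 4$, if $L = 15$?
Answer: $11$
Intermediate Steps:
$L - 4 = 15 - 4 = 11$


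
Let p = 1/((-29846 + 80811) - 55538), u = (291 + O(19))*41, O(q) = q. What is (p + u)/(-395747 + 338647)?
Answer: -58122829/261118300 ≈ -0.22259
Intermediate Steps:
u = 12710 (u = (291 + 19)*41 = 310*41 = 12710)
p = -1/4573 (p = 1/(50965 - 55538) = 1/(-4573) = -1/4573 ≈ -0.00021867)
(p + u)/(-395747 + 338647) = (-1/4573 + 12710)/(-395747 + 338647) = (58122829/4573)/(-57100) = (58122829/4573)*(-1/57100) = -58122829/261118300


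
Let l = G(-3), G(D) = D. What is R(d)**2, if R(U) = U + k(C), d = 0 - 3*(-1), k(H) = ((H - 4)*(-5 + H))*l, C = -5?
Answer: 71289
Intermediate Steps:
l = -3
k(H) = -3*(-5 + H)*(-4 + H) (k(H) = ((H - 4)*(-5 + H))*(-3) = ((-4 + H)*(-5 + H))*(-3) = ((-5 + H)*(-4 + H))*(-3) = -3*(-5 + H)*(-4 + H))
d = 3 (d = 0 + 3 = 3)
R(U) = -270 + U (R(U) = U + (-60 - 3*(-5)**2 + 27*(-5)) = U + (-60 - 3*25 - 135) = U + (-60 - 75 - 135) = U - 270 = -270 + U)
R(d)**2 = (-270 + 3)**2 = (-267)**2 = 71289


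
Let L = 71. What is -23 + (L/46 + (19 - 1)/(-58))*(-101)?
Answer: -196827/1334 ≈ -147.55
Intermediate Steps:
-23 + (L/46 + (19 - 1)/(-58))*(-101) = -23 + (71/46 + (19 - 1)/(-58))*(-101) = -23 + (71*(1/46) + 18*(-1/58))*(-101) = -23 + (71/46 - 9/29)*(-101) = -23 + (1645/1334)*(-101) = -23 - 166145/1334 = -196827/1334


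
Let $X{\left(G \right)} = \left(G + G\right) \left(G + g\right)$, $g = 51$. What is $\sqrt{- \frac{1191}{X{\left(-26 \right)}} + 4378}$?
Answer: $\frac{\sqrt{74003683}}{130} \approx 66.173$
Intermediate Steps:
$X{\left(G \right)} = 2 G \left(51 + G\right)$ ($X{\left(G \right)} = \left(G + G\right) \left(G + 51\right) = 2 G \left(51 + G\right)$)
$\sqrt{- \frac{1191}{X{\left(-26 \right)}} + 4378} = \sqrt{- \frac{1191}{2 \left(-26\right) \left(51 - 26\right)} + 4378} = \sqrt{- \frac{1191}{2 \left(-26\right) 25} + 4378} = \sqrt{- \frac{1191}{-1300} + 4378} = \sqrt{\left(-1191\right) \left(- \frac{1}{1300}\right) + 4378} = \sqrt{\frac{1191}{1300} + 4378} = \sqrt{\frac{5692591}{1300}} = \frac{\sqrt{74003683}}{130}$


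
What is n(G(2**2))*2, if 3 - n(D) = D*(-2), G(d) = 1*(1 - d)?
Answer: -6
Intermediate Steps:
G(d) = 1 - d
n(D) = 3 + 2*D (n(D) = 3 - D*(-2) = 3 - (-2)*D = 3 + 2*D)
n(G(2**2))*2 = (3 + 2*(1 - 1*2**2))*2 = (3 + 2*(1 - 1*4))*2 = (3 + 2*(1 - 4))*2 = (3 + 2*(-3))*2 = (3 - 6)*2 = -3*2 = -6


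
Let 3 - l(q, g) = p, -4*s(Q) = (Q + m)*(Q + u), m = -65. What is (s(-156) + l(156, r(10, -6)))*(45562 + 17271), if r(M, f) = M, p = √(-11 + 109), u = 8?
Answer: -513596942 - 439831*√2 ≈ -5.1422e+8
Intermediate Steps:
p = 7*√2 (p = √98 = 7*√2 ≈ 9.8995)
s(Q) = -(-65 + Q)*(8 + Q)/4 (s(Q) = -(Q - 65)*(Q + 8)/4 = -(-65 + Q)*(8 + Q)/4)
l(q, g) = 3 - 7*√2
(s(-156) + l(156, r(10, -6)))*(45562 + 17271) = ((130 - ¼*(-156)² + (57/4)*(-156)) + (3 - 7*√2))*(45562 + 17271) = ((130 - ¼*24336 - 2223) + (3 - 7*√2))*62833 = ((130 - 6084 - 2223) + (3 - 7*√2))*62833 = (-8177 + (3 - 7*√2))*62833 = (-8174 - 7*√2)*62833 = -513596942 - 439831*√2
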